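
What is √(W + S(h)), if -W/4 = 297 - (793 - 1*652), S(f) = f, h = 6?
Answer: I*√618 ≈ 24.86*I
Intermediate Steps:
W = -624 (W = -4*(297 - (793 - 1*652)) = -4*(297 - (793 - 652)) = -4*(297 - 1*141) = -4*(297 - 141) = -4*156 = -624)
√(W + S(h)) = √(-624 + 6) = √(-618) = I*√618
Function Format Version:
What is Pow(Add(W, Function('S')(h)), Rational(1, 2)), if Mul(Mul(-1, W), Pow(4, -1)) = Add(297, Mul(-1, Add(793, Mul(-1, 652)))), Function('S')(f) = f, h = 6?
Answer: Mul(I, Pow(618, Rational(1, 2))) ≈ Mul(24.860, I)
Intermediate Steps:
W = -624 (W = Mul(-4, Add(297, Mul(-1, Add(793, Mul(-1, 652))))) = Mul(-4, Add(297, Mul(-1, Add(793, -652)))) = Mul(-4, Add(297, Mul(-1, 141))) = Mul(-4, Add(297, -141)) = Mul(-4, 156) = -624)
Pow(Add(W, Function('S')(h)), Rational(1, 2)) = Pow(Add(-624, 6), Rational(1, 2)) = Pow(-618, Rational(1, 2)) = Mul(I, Pow(618, Rational(1, 2)))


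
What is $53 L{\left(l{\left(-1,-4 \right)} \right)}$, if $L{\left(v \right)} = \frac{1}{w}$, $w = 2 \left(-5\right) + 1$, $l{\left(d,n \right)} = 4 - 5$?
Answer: $- \frac{53}{9} \approx -5.8889$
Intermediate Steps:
$l{\left(d,n \right)} = -1$ ($l{\left(d,n \right)} = 4 - 5 = -1$)
$w = -9$ ($w = -10 + 1 = -9$)
$L{\left(v \right)} = - \frac{1}{9}$ ($L{\left(v \right)} = \frac{1}{-9} = - \frac{1}{9}$)
$53 L{\left(l{\left(-1,-4 \right)} \right)} = 53 \left(- \frac{1}{9}\right) = - \frac{53}{9}$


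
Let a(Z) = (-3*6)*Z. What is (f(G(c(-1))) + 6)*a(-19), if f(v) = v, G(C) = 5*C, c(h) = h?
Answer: 342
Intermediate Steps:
a(Z) = -18*Z
(f(G(c(-1))) + 6)*a(-19) = (5*(-1) + 6)*(-18*(-19)) = (-5 + 6)*342 = 1*342 = 342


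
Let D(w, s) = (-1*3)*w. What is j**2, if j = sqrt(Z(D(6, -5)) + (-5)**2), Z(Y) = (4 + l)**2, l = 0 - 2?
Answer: 29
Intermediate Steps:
D(w, s) = -3*w
l = -2
Z(Y) = 4 (Z(Y) = (4 - 2)**2 = 2**2 = 4)
j = sqrt(29) (j = sqrt(4 + (-5)**2) = sqrt(4 + 25) = sqrt(29) ≈ 5.3852)
j**2 = (sqrt(29))**2 = 29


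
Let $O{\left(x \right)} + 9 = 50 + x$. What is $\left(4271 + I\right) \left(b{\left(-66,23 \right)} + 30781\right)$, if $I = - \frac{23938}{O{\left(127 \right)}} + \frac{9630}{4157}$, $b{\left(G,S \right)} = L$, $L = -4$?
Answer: $\frac{14797948205365}{116396} \approx 1.2713 \cdot 10^{8}$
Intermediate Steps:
$b{\left(G,S \right)} = -4$
$O{\left(x \right)} = 41 + x$ ($O{\left(x \right)} = -9 + \left(50 + x\right) = 41 + x$)
$I = - \frac{48946213}{349188}$ ($I = - \frac{23938}{41 + 127} + \frac{9630}{4157} = - \frac{23938}{168} + 9630 \cdot \frac{1}{4157} = \left(-23938\right) \frac{1}{168} + \frac{9630}{4157} = - \frac{11969}{84} + \frac{9630}{4157} = - \frac{48946213}{349188} \approx -140.17$)
$\left(4271 + I\right) \left(b{\left(-66,23 \right)} + 30781\right) = \left(4271 - \frac{48946213}{349188}\right) \left(-4 + 30781\right) = \frac{1442435735}{349188} \cdot 30777 = \frac{14797948205365}{116396}$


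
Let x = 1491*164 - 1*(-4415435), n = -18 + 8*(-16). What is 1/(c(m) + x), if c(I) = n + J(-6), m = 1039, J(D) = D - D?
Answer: 1/4659813 ≈ 2.1460e-7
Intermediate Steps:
J(D) = 0
n = -146 (n = -18 - 128 = -146)
c(I) = -146 (c(I) = -146 + 0 = -146)
x = 4659959 (x = 244524 + 4415435 = 4659959)
1/(c(m) + x) = 1/(-146 + 4659959) = 1/4659813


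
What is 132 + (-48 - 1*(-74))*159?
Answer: 4266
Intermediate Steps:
132 + (-48 - 1*(-74))*159 = 132 + (-48 + 74)*159 = 132 + 26*159 = 132 + 4134 = 4266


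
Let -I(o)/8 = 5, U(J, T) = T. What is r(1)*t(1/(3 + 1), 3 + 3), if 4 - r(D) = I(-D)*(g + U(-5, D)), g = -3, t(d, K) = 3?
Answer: -228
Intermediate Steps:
I(o) = -40 (I(o) = -8*5 = -40)
r(D) = -116 + 40*D (r(D) = 4 - (-40)*(-3 + D) = 4 - (120 - 40*D) = 4 + (-120 + 40*D) = -116 + 40*D)
r(1)*t(1/(3 + 1), 3 + 3) = (-116 + 40*1)*3 = (-116 + 40)*3 = -76*3 = -228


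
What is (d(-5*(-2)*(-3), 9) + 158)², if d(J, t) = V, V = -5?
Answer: 23409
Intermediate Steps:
d(J, t) = -5
(d(-5*(-2)*(-3), 9) + 158)² = (-5 + 158)² = 153² = 23409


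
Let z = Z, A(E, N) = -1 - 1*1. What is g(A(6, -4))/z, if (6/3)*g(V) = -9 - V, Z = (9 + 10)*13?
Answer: -7/494 ≈ -0.014170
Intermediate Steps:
A(E, N) = -2 (A(E, N) = -1 - 1 = -2)
Z = 247 (Z = 19*13 = 247)
z = 247
g(V) = -9/2 - V/2 (g(V) = (-9 - V)/2 = -9/2 - V/2)
g(A(6, -4))/z = (-9/2 - ½*(-2))/247 = (-9/2 + 1)*(1/247) = -7/2*1/247 = -7/494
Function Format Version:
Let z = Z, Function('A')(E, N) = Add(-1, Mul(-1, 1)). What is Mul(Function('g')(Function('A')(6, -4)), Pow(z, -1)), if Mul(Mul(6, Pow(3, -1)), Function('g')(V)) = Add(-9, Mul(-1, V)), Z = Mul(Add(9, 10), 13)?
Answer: Rational(-7, 494) ≈ -0.014170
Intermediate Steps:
Function('A')(E, N) = -2 (Function('A')(E, N) = Add(-1, -1) = -2)
Z = 247 (Z = Mul(19, 13) = 247)
z = 247
Function('g')(V) = Add(Rational(-9, 2), Mul(Rational(-1, 2), V)) (Function('g')(V) = Mul(Rational(1, 2), Add(-9, Mul(-1, V))) = Add(Rational(-9, 2), Mul(Rational(-1, 2), V)))
Mul(Function('g')(Function('A')(6, -4)), Pow(z, -1)) = Mul(Add(Rational(-9, 2), Mul(Rational(-1, 2), -2)), Pow(247, -1)) = Mul(Add(Rational(-9, 2), 1), Rational(1, 247)) = Mul(Rational(-7, 2), Rational(1, 247)) = Rational(-7, 494)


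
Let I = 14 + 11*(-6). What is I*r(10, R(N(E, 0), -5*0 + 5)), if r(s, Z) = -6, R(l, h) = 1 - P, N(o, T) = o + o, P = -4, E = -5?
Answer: 312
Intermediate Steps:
N(o, T) = 2*o
R(l, h) = 5 (R(l, h) = 1 - 1*(-4) = 1 + 4 = 5)
I = -52 (I = 14 - 66 = -52)
I*r(10, R(N(E, 0), -5*0 + 5)) = -52*(-6) = 312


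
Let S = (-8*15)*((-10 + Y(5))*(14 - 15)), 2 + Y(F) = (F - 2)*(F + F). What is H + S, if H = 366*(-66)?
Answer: -21996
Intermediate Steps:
Y(F) = -2 + 2*F*(-2 + F) (Y(F) = -2 + (F - 2)*(F + F) = -2 + (-2 + F)*(2*F) = -2 + 2*F*(-2 + F))
S = 2160 (S = (-8*15)*((-10 + (-2 - 4*5 + 2*5²))*(14 - 15)) = -120*(-10 + (-2 - 20 + 2*25))*(-1) = -120*(-10 + (-2 - 20 + 50))*(-1) = -120*(-10 + 28)*(-1) = -2160*(-1) = -120*(-18) = 2160)
H = -24156
H + S = -24156 + 2160 = -21996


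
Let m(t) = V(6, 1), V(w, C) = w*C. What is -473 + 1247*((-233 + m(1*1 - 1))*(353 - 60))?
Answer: -82939690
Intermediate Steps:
V(w, C) = C*w
m(t) = 6 (m(t) = 1*6 = 6)
-473 + 1247*((-233 + m(1*1 - 1))*(353 - 60)) = -473 + 1247*((-233 + 6)*(353 - 60)) = -473 + 1247*(-227*293) = -473 + 1247*(-66511) = -473 - 82939217 = -82939690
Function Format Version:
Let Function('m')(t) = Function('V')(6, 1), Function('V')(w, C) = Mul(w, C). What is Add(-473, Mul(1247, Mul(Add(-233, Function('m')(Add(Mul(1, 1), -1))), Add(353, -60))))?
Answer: -82939690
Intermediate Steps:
Function('V')(w, C) = Mul(C, w)
Function('m')(t) = 6 (Function('m')(t) = Mul(1, 6) = 6)
Add(-473, Mul(1247, Mul(Add(-233, Function('m')(Add(Mul(1, 1), -1))), Add(353, -60)))) = Add(-473, Mul(1247, Mul(Add(-233, 6), Add(353, -60)))) = Add(-473, Mul(1247, Mul(-227, 293))) = Add(-473, Mul(1247, -66511)) = Add(-473, -82939217) = -82939690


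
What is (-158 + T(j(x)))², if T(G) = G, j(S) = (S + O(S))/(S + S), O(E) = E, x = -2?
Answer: 24649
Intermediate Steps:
j(S) = 1 (j(S) = (S + S)/(S + S) = (2*S)/((2*S)) = (2*S)*(1/(2*S)) = 1)
(-158 + T(j(x)))² = (-158 + 1)² = (-157)² = 24649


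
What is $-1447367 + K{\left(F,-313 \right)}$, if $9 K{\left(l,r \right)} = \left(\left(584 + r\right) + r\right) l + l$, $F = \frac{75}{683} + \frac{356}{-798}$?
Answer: $- \frac{3549885257042}{2452653} \approx -1.4474 \cdot 10^{6}$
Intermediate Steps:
$F = - \frac{91649}{272517}$ ($F = 75 \cdot \frac{1}{683} + 356 \left(- \frac{1}{798}\right) = \frac{75}{683} - \frac{178}{399} = - \frac{91649}{272517} \approx -0.33631$)
$K{\left(l,r \right)} = \frac{l}{9} + \frac{l \left(584 + 2 r\right)}{9}$ ($K{\left(l,r \right)} = \frac{\left(\left(584 + r\right) + r\right) l + l}{9} = \frac{\left(584 + 2 r\right) l + l}{9} = \frac{l \left(584 + 2 r\right) + l}{9} = \frac{l + l \left(584 + 2 r\right)}{9} = \frac{l}{9} + \frac{l \left(584 + 2 r\right)}{9}$)
$-1447367 + K{\left(F,-313 \right)} = -1447367 + \frac{1}{9} \left(- \frac{91649}{272517}\right) \left(585 + 2 \left(-313\right)\right) = -1447367 + \frac{1}{9} \left(- \frac{91649}{272517}\right) \left(585 - 626\right) = -1447367 + \frac{1}{9} \left(- \frac{91649}{272517}\right) \left(-41\right) = -1447367 + \frac{3757609}{2452653} = - \frac{3549885257042}{2452653}$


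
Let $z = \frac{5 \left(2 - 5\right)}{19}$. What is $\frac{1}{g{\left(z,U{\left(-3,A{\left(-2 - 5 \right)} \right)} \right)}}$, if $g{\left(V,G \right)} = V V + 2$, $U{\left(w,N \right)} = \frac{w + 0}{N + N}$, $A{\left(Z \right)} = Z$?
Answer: $\frac{361}{947} \approx 0.3812$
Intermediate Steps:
$U{\left(w,N \right)} = \frac{w}{2 N}$
$z = - \frac{15}{19}$ ($z = 5 \left(-3\right) \frac{1}{19} = \left(-15\right) \frac{1}{19} = - \frac{15}{19} \approx -0.78947$)
$g{\left(V,G \right)} = 2 + V^{2}$ ($g{\left(V,G \right)} = V^{2} + 2 = 2 + V^{2}$)
$\frac{1}{g{\left(z,U{\left(-3,A{\left(-2 - 5 \right)} \right)} \right)}} = \frac{1}{2 + \left(- \frac{15}{19}\right)^{2}} = \frac{1}{2 + \frac{225}{361}} = \frac{1}{\frac{947}{361}} = \frac{361}{947}$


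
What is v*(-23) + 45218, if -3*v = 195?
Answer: 46713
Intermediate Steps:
v = -65 (v = -1/3*195 = -65)
v*(-23) + 45218 = -65*(-23) + 45218 = 1495 + 45218 = 46713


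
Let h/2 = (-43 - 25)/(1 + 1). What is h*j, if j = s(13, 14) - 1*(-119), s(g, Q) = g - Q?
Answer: -8024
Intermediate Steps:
j = 118 (j = (13 - 1*14) - 1*(-119) = (13 - 14) + 119 = -1 + 119 = 118)
h = -68 (h = 2*((-43 - 25)/(1 + 1)) = 2*(-68/2) = 2*(-68*1/2) = 2*(-34) = -68)
h*j = -68*118 = -8024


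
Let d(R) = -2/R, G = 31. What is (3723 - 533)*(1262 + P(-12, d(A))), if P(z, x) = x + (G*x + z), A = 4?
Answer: 3936460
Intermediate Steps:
P(z, x) = z + 32*x (P(z, x) = x + (31*x + z) = x + (z + 31*x) = z + 32*x)
(3723 - 533)*(1262 + P(-12, d(A))) = (3723 - 533)*(1262 + (-12 + 32*(-2/4))) = 3190*(1262 + (-12 + 32*(-2*¼))) = 3190*(1262 + (-12 + 32*(-½))) = 3190*(1262 + (-12 - 16)) = 3190*(1262 - 28) = 3190*1234 = 3936460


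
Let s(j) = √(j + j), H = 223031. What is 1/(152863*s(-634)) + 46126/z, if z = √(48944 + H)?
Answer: 46126*√10879/54395 - I*√317/96915142 ≈ 88.447 - 1.8371e-7*I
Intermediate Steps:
s(j) = √2*√j (s(j) = √(2*j) = √2*√j)
z = 5*√10879 (z = √(48944 + 223031) = √271975 = 5*√10879 ≈ 521.51)
1/(152863*s(-634)) + 46126/z = 1/(152863*((√2*√(-634)))) + 46126/((5*√10879)) = 1/(152863*((√2*(I*√634)))) + 46126*(√10879/54395) = 1/(152863*((2*I*√317))) + 46126*√10879/54395 = (-I*√317/634)/152863 + 46126*√10879/54395 = -I*√317/96915142 + 46126*√10879/54395 = 46126*√10879/54395 - I*√317/96915142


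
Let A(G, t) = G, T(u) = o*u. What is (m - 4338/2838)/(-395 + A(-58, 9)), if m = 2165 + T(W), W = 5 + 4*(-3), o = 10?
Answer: -990212/214269 ≈ -4.6214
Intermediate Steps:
W = -7 (W = 5 - 12 = -7)
T(u) = 10*u
m = 2095 (m = 2165 + 10*(-7) = 2165 - 70 = 2095)
(m - 4338/2838)/(-395 + A(-58, 9)) = (2095 - 4338/2838)/(-395 - 58) = (2095 - 4338*1/2838)/(-453) = (2095 - 723/473)*(-1/453) = (990212/473)*(-1/453) = -990212/214269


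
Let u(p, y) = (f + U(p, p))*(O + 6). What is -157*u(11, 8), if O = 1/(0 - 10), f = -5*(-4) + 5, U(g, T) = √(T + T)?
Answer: -46315/2 - 9263*√22/10 ≈ -27502.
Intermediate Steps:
U(g, T) = √2*√T (U(g, T) = √(2*T) = √2*√T)
f = 25 (f = 20 + 5 = 25)
O = -⅒ (O = 1/(-10) = -⅒ ≈ -0.10000)
u(p, y) = 295/2 + 59*√2*√p/10 (u(p, y) = (25 + √2*√p)*(-⅒ + 6) = (25 + √2*√p)*(59/10) = 295/2 + 59*√2*√p/10)
-157*u(11, 8) = -157*(295/2 + 59*√2*√11/10) = -157*(295/2 + 59*√22/10) = -46315/2 - 9263*√22/10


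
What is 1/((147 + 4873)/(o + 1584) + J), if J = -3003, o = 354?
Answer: -969/2907397 ≈ -0.00033329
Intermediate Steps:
1/((147 + 4873)/(o + 1584) + J) = 1/((147 + 4873)/(354 + 1584) - 3003) = 1/(5020/1938 - 3003) = 1/(5020*(1/1938) - 3003) = 1/(2510/969 - 3003) = 1/(-2907397/969) = -969/2907397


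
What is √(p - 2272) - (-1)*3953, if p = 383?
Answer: 3953 + I*√1889 ≈ 3953.0 + 43.463*I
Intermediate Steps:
√(p - 2272) - (-1)*3953 = √(383 - 2272) - (-1)*3953 = √(-1889) - 1*(-3953) = I*√1889 + 3953 = 3953 + I*√1889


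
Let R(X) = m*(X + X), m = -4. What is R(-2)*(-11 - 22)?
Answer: -528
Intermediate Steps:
R(X) = -8*X (R(X) = -4*(X + X) = -8*X)
R(-2)*(-11 - 22) = (-8*(-2))*(-11 - 22) = 16*(-33) = -528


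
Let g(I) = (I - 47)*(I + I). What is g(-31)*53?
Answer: 256308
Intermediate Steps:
g(I) = 2*I*(-47 + I) (g(I) = (-47 + I)*(2*I) = 2*I*(-47 + I))
g(-31)*53 = (2*(-31)*(-47 - 31))*53 = (2*(-31)*(-78))*53 = 4836*53 = 256308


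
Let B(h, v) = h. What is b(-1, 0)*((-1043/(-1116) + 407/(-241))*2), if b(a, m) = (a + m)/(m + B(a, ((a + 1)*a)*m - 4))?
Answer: -202849/134478 ≈ -1.5084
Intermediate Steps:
b(a, m) = 1 (b(a, m) = (a + m)/(m + a) = (a + m)/(a + m) = 1)
b(-1, 0)*((-1043/(-1116) + 407/(-241))*2) = 1*((-1043/(-1116) + 407/(-241))*2) = 1*((-1043*(-1/1116) + 407*(-1/241))*2) = 1*((1043/1116 - 407/241)*2) = 1*(-202849/268956*2) = 1*(-202849/134478) = -202849/134478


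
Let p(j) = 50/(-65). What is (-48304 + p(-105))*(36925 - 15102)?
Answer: -13704014726/13 ≈ -1.0542e+9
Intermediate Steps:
p(j) = -10/13 (p(j) = 50*(-1/65) = -10/13)
(-48304 + p(-105))*(36925 - 15102) = (-48304 - 10/13)*(36925 - 15102) = -627962/13*21823 = -13704014726/13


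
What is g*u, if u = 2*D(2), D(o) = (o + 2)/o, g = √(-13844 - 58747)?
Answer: 4*I*√72591 ≈ 1077.7*I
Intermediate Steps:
g = I*√72591 (g = √(-72591) = I*√72591 ≈ 269.43*I)
D(o) = (2 + o)/o
u = 4 (u = 2*((2 + 2)/2) = 2*((½)*4) = 2*2 = 4)
g*u = (I*√72591)*4 = 4*I*√72591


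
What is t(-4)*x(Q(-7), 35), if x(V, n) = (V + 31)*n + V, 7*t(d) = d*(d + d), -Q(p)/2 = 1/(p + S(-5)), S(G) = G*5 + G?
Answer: 1286944/259 ≈ 4968.9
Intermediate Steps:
S(G) = 6*G (S(G) = 5*G + G = 6*G)
Q(p) = -2/(-30 + p) (Q(p) = -2/(p + 6*(-5)) = -2/(p - 30) = -2/(-30 + p))
t(d) = 2*d**2/7 (t(d) = (d*(d + d))/7 = (d*(2*d))/7 = (2*d**2)/7 = 2*d**2/7)
x(V, n) = V + n*(31 + V) (x(V, n) = (31 + V)*n + V = n*(31 + V) + V = V + n*(31 + V))
t(-4)*x(Q(-7), 35) = ((2/7)*(-4)**2)*(-2/(-30 - 7) + 31*35 - 2/(-30 - 7)*35) = ((2/7)*16)*(-2/(-37) + 1085 - 2/(-37)*35) = 32*(-2*(-1/37) + 1085 - 2*(-1/37)*35)/7 = 32*(2/37 + 1085 + (2/37)*35)/7 = 32*(2/37 + 1085 + 70/37)/7 = (32/7)*(40217/37) = 1286944/259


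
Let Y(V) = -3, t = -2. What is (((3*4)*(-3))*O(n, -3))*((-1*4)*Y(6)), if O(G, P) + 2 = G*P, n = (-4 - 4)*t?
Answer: 21600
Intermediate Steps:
n = 16 (n = (-4 - 4)*(-2) = -8*(-2) = 16)
O(G, P) = -2 + G*P
(((3*4)*(-3))*O(n, -3))*((-1*4)*Y(6)) = (((3*4)*(-3))*(-2 + 16*(-3)))*(-1*4*(-3)) = ((12*(-3))*(-2 - 48))*(-4*(-3)) = -36*(-50)*12 = 1800*12 = 21600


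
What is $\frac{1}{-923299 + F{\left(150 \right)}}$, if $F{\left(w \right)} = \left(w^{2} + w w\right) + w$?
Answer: $- \frac{1}{878149} \approx -1.1388 \cdot 10^{-6}$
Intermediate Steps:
$F{\left(w \right)} = w + 2 w^{2}$ ($F{\left(w \right)} = \left(w^{2} + w^{2}\right) + w = 2 w^{2} + w = w + 2 w^{2}$)
$\frac{1}{-923299 + F{\left(150 \right)}} = \frac{1}{-923299 + 150 \left(1 + 2 \cdot 150\right)} = \frac{1}{-923299 + 150 \left(1 + 300\right)} = \frac{1}{-923299 + 150 \cdot 301} = \frac{1}{-923299 + 45150} = \frac{1}{-878149} = - \frac{1}{878149}$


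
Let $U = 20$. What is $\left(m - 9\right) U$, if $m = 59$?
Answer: $1000$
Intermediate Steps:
$\left(m - 9\right) U = \left(59 - 9\right) 20 = 50 \cdot 20 = 1000$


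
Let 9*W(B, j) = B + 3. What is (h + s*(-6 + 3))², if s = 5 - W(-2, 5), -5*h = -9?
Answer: 37249/225 ≈ 165.55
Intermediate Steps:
W(B, j) = ⅓ + B/9 (W(B, j) = (B + 3)/9 = (3 + B)/9 = ⅓ + B/9)
h = 9/5 (h = -⅕*(-9) = 9/5 ≈ 1.8000)
s = 44/9 (s = 5 - (⅓ + (⅑)*(-2)) = 5 - (⅓ - 2/9) = 5 - 1*⅑ = 5 - ⅑ = 44/9 ≈ 4.8889)
(h + s*(-6 + 3))² = (9/5 + 44*(-6 + 3)/9)² = (9/5 + (44/9)*(-3))² = (9/5 - 44/3)² = (-193/15)² = 37249/225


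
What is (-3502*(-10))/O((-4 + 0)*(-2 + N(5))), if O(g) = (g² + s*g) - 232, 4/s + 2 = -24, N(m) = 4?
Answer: -113815/542 ≈ -209.99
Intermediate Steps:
s = -2/13 (s = 4/(-2 - 24) = 4/(-26) = 4*(-1/26) = -2/13 ≈ -0.15385)
O(g) = -232 + g² - 2*g/13 (O(g) = (g² - 2*g/13) - 232 = -232 + g² - 2*g/13)
(-3502*(-10))/O((-4 + 0)*(-2 + N(5))) = (-3502*(-10))/(-232 + ((-4 + 0)*(-2 + 4))² - 2*(-4 + 0)*(-2 + 4)/13) = 35020/(-232 + (-4*2)² - (-8)*2/13) = 35020/(-232 + (-8)² - 2/13*(-8)) = 35020/(-232 + 64 + 16/13) = 35020/(-2168/13) = 35020*(-13/2168) = -113815/542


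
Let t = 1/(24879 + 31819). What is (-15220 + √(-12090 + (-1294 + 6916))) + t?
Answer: -862943559/56698 + 14*I*√33 ≈ -15220.0 + 80.424*I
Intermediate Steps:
t = 1/56698 ≈ 1.7637e-5
(-15220 + √(-12090 + (-1294 + 6916))) + t = (-15220 + √(-12090 + (-1294 + 6916))) + 1/56698 = (-15220 + √(-12090 + 5622)) + 1/56698 = (-15220 + √(-6468)) + 1/56698 = (-15220 + 14*I*√33) + 1/56698 = -862943559/56698 + 14*I*√33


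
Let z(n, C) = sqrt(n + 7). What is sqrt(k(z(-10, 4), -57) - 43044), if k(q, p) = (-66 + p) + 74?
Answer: I*sqrt(43093) ≈ 207.59*I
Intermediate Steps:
z(n, C) = sqrt(7 + n)
k(q, p) = 8 + p
sqrt(k(z(-10, 4), -57) - 43044) = sqrt((8 - 57) - 43044) = sqrt(-49 - 43044) = sqrt(-43093) = I*sqrt(43093)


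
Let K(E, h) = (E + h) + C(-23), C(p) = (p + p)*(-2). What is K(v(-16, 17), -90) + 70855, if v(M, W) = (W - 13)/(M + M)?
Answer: 566855/8 ≈ 70857.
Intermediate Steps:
C(p) = -4*p (C(p) = (2*p)*(-2) = -4*p)
v(M, W) = (-13 + W)/(2*M) (v(M, W) = (-13 + W)/((2*M)) = (-13 + W)*(1/(2*M)) = (-13 + W)/(2*M))
K(E, h) = 92 + E + h (K(E, h) = (E + h) - 4*(-23) = (E + h) + 92 = 92 + E + h)
K(v(-16, 17), -90) + 70855 = (92 + (½)*(-13 + 17)/(-16) - 90) + 70855 = (92 + (½)*(-1/16)*4 - 90) + 70855 = (92 - ⅛ - 90) + 70855 = 15/8 + 70855 = 566855/8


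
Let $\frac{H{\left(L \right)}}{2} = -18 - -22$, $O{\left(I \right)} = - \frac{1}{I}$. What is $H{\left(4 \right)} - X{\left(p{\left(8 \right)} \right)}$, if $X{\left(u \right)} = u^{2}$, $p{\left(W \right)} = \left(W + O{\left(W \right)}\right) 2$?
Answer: $- \frac{3841}{16} \approx -240.06$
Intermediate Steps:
$H{\left(L \right)} = 8$ ($H{\left(L \right)} = 2 \left(-18 - -22\right) = 2 \left(-18 + 22\right) = 2 \cdot 4 = 8$)
$p{\left(W \right)} = - \frac{2}{W} + 2 W$ ($p{\left(W \right)} = \left(W - \frac{1}{W}\right) 2 = - \frac{2}{W} + 2 W$)
$H{\left(4 \right)} - X{\left(p{\left(8 \right)} \right)} = 8 - \left(- \frac{2}{8} + 2 \cdot 8\right)^{2} = 8 - \left(\left(-2\right) \frac{1}{8} + 16\right)^{2} = 8 - \left(- \frac{1}{4} + 16\right)^{2} = 8 - \left(\frac{63}{4}\right)^{2} = 8 - \frac{3969}{16} = - \frac{3841}{16}$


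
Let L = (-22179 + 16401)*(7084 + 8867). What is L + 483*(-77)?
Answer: -92202069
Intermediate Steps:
L = -92164878 (L = -5778*15951 = -92164878)
L + 483*(-77) = -92164878 + 483*(-77) = -92164878 - 37191 = -92202069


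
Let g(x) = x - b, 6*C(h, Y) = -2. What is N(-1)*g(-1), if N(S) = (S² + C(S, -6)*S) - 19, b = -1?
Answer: 0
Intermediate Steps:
C(h, Y) = -⅓ (C(h, Y) = (⅙)*(-2) = -⅓)
g(x) = 1 + x (g(x) = x - 1*(-1) = x + 1 = 1 + x)
N(S) = -19 + S² - S/3 (N(S) = (S² - S/3) - 19 = -19 + S² - S/3)
N(-1)*g(-1) = (-19 + (-1)² - ⅓*(-1))*(1 - 1) = (-19 + 1 + ⅓)*0 = -53/3*0 = 0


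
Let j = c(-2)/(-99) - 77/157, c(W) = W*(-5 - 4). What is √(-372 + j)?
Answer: I*√1111505835/1727 ≈ 19.305*I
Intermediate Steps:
c(W) = -9*W (c(W) = W*(-9) = -9*W)
j = -1161/1727 (j = -9*(-2)/(-99) - 77/157 = 18*(-1/99) - 77*1/157 = -2/11 - 77/157 = -1161/1727 ≈ -0.67226)
√(-372 + j) = √(-372 - 1161/1727) = √(-643605/1727) = I*√1111505835/1727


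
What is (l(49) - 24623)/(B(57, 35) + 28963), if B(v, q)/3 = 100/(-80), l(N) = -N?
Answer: -98688/115837 ≈ -0.85196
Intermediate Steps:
B(v, q) = -15/4 (B(v, q) = 3*(100/(-80)) = 3*(100*(-1/80)) = 3*(-5/4) = -15/4)
(l(49) - 24623)/(B(57, 35) + 28963) = (-1*49 - 24623)/(-15/4 + 28963) = (-49 - 24623)/(115837/4) = -24672*4/115837 = -98688/115837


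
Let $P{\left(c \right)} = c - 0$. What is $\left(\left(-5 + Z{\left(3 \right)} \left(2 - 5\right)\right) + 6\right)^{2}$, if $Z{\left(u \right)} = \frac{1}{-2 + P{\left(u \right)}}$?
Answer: $4$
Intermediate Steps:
$P{\left(c \right)} = c$ ($P{\left(c \right)} = c + 0 = c$)
$Z{\left(u \right)} = \frac{1}{-2 + u}$
$\left(\left(-5 + Z{\left(3 \right)} \left(2 - 5\right)\right) + 6\right)^{2} = \left(\left(-5 + \frac{2 - 5}{-2 + 3}\right) + 6\right)^{2} = \left(\left(-5 + 1^{-1} \left(-3\right)\right) + 6\right)^{2} = \left(\left(-5 + 1 \left(-3\right)\right) + 6\right)^{2} = \left(\left(-5 - 3\right) + 6\right)^{2} = \left(-8 + 6\right)^{2} = \left(-2\right)^{2} = 4$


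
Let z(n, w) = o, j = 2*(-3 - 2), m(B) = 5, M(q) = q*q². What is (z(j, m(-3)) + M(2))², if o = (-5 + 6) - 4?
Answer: 25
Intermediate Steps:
M(q) = q³
j = -10 (j = 2*(-5) = -10)
o = -3 (o = 1 - 4 = -3)
z(n, w) = -3
(z(j, m(-3)) + M(2))² = (-3 + 2³)² = (-3 + 8)² = 5² = 25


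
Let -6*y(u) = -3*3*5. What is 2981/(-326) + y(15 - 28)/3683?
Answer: -5488289/600329 ≈ -9.1421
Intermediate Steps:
y(u) = 15/2 (y(u) = -(-3*3)*5/6 = -(-3)*5/2 = -1/6*(-45) = 15/2)
2981/(-326) + y(15 - 28)/3683 = 2981/(-326) + (15/2)/3683 = 2981*(-1/326) + (15/2)*(1/3683) = -2981/326 + 15/7366 = -5488289/600329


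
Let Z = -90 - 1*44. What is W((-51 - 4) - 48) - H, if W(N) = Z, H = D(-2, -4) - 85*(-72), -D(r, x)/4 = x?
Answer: -6270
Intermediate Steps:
D(r, x) = -4*x
H = 6136 (H = -4*(-4) - 85*(-72) = 16 + 6120 = 6136)
Z = -134 (Z = -90 - 44 = -134)
W(N) = -134
W((-51 - 4) - 48) - H = -134 - 1*6136 = -134 - 6136 = -6270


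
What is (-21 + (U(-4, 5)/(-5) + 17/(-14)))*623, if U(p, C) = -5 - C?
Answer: -25187/2 ≈ -12594.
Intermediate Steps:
(-21 + (U(-4, 5)/(-5) + 17/(-14)))*623 = (-21 + ((-5 - 1*5)/(-5) + 17/(-14)))*623 = (-21 + ((-5 - 5)*(-⅕) + 17*(-1/14)))*623 = (-21 + (-10*(-⅕) - 17/14))*623 = (-21 + (2 - 17/14))*623 = (-21 + 11/14)*623 = -283/14*623 = -25187/2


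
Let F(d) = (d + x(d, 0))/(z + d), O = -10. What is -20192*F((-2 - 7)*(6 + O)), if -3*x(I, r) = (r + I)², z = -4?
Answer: 249876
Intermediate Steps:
x(I, r) = -(I + r)²/3 (x(I, r) = -(r + I)²/3 = -(I + r)²/3)
F(d) = (d - d²/3)/(-4 + d) (F(d) = (d - (d + 0)²/3)/(-4 + d) = (d - d²/3)/(-4 + d))
-20192*F((-2 - 7)*(6 + O)) = -20192*(-2 - 7)*(6 - 10)*(3 - (-2 - 7)*(6 - 10))/(3*(-4 + (-2 - 7)*(6 - 10))) = -20192*(-9*(-4))*(3 - (-9)*(-4))/(3*(-4 - 9*(-4))) = -20192*36*(3 - 1*36)/(3*(-4 + 36)) = -20192*36*(3 - 36)/(3*32) = -20192*36*(-33)/(3*32) = -20192*(-99/8) = 249876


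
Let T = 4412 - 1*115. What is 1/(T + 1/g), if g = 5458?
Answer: 5458/23453027 ≈ 0.00023272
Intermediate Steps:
T = 4297 (T = 4412 - 115 = 4297)
1/(T + 1/g) = 1/(4297 + 1/5458) = 1/(23453027/5458) = 5458/23453027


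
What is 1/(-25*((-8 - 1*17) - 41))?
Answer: 1/1650 ≈ 0.00060606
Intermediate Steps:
1/(-25*((-8 - 1*17) - 41)) = 1/(-25*((-8 - 17) - 41)) = 1/(-25*(-25 - 41)) = 1/(-25*(-66)) = 1/1650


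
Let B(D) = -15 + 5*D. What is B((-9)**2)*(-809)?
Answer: -315510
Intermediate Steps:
B((-9)**2)*(-809) = (-15 + 5*(-9)**2)*(-809) = (-15 + 5*81)*(-809) = (-15 + 405)*(-809) = 390*(-809) = -315510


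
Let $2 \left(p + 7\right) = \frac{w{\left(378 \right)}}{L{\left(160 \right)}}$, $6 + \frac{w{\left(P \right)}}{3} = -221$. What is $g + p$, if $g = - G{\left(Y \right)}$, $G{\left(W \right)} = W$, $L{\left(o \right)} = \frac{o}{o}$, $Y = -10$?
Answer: $- \frac{675}{2} \approx -337.5$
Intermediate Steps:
$w{\left(P \right)} = -681$ ($w{\left(P \right)} = -18 + 3 \left(-221\right) = -18 - 663 = -681$)
$L{\left(o \right)} = 1$
$p = - \frac{695}{2}$ ($p = -7 + \frac{\left(-681\right) 1^{-1}}{2} = -7 + \frac{\left(-681\right) 1}{2} = -7 + \frac{1}{2} \left(-681\right) = -7 - \frac{681}{2} = - \frac{695}{2} \approx -347.5$)
$g = 10$ ($g = \left(-1\right) \left(-10\right) = 10$)
$g + p = 10 - \frac{695}{2} = - \frac{675}{2}$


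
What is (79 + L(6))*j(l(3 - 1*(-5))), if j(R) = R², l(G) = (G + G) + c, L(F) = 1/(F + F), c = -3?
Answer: 160381/12 ≈ 13365.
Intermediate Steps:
L(F) = 1/(2*F)
l(G) = -3 + 2*G (l(G) = (G + G) - 3 = 2*G - 3 = -3 + 2*G)
(79 + L(6))*j(l(3 - 1*(-5))) = (79 + (½)/6)*(-3 + 2*(3 - 1*(-5)))² = (79 + (½)*(⅙))*(-3 + 2*(3 + 5))² = (79 + 1/12)*(-3 + 2*8)² = 949*(-3 + 16)²/12 = (949/12)*13² = (949/12)*169 = 160381/12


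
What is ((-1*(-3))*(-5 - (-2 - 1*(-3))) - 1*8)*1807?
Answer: -46982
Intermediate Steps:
((-1*(-3))*(-5 - (-2 - 1*(-3))) - 1*8)*1807 = (3*(-5 - (-2 + 3)) - 8)*1807 = (3*(-5 - 1*1) - 8)*1807 = (3*(-5 - 1) - 8)*1807 = (3*(-6) - 8)*1807 = (-18 - 8)*1807 = -26*1807 = -46982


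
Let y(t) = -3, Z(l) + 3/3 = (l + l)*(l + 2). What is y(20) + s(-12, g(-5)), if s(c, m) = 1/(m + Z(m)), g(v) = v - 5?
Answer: -446/149 ≈ -2.9933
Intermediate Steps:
Z(l) = -1 + 2*l*(2 + l) (Z(l) = -1 + (l + l)*(l + 2) = -1 + (2*l)*(2 + l) = -1 + 2*l*(2 + l))
g(v) = -5 + v
s(c, m) = 1/(-1 + 2*m**2 + 5*m) (s(c, m) = 1/(m + (-1 + 2*m**2 + 4*m)) = 1/(-1 + 2*m**2 + 5*m))
y(20) + s(-12, g(-5)) = -3 + 1/(-1 + 2*(-5 - 5)**2 + 5*(-5 - 5)) = -3 + 1/(-1 + 2*(-10)**2 + 5*(-10)) = -3 + 1/(-1 + 2*100 - 50) = -3 + 1/(-1 + 200 - 50) = -3 + 1/149 = -446/149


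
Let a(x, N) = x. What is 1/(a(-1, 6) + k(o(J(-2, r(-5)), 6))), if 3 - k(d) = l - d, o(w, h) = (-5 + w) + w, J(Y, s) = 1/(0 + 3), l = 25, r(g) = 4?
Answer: -3/82 ≈ -0.036585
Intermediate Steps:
J(Y, s) = ⅓ (J(Y, s) = 1/3 = ⅓)
o(w, h) = -5 + 2*w
k(d) = -22 + d (k(d) = 3 - (25 - d) = 3 + (-25 + d) = -22 + d)
1/(a(-1, 6) + k(o(J(-2, r(-5)), 6))) = 1/(-1 + (-22 + (-5 + 2*(⅓)))) = 1/(-1 + (-22 + (-5 + ⅔))) = 1/(-1 + (-22 - 13/3)) = 1/(-1 - 79/3) = 1/(-82/3) = -3/82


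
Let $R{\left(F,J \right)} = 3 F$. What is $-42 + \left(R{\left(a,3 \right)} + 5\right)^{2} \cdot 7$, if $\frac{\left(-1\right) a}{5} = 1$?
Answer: $658$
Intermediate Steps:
$a = -5$ ($a = \left(-5\right) 1 = -5$)
$-42 + \left(R{\left(a,3 \right)} + 5\right)^{2} \cdot 7 = -42 + \left(3 \left(-5\right) + 5\right)^{2} \cdot 7 = -42 + \left(-15 + 5\right)^{2} \cdot 7 = -42 + \left(-10\right)^{2} \cdot 7 = -42 + 100 \cdot 7 = -42 + 700 = 658$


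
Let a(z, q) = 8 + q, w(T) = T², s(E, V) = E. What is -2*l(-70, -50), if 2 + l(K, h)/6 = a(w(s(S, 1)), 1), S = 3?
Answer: -84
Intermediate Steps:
l(K, h) = 42 (l(K, h) = -12 + 6*(8 + 1) = -12 + 6*9 = -12 + 54 = 42)
-2*l(-70, -50) = -2*42 = -84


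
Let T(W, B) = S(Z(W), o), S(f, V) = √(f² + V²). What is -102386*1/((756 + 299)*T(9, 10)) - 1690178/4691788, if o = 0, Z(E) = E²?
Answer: -312403783579/200468371770 ≈ -1.5584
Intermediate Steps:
S(f, V) = √(V² + f²)
T(W, B) = √(W⁴) (T(W, B) = √(0² + (W²)²) = √(0 + W⁴) = √(W⁴))
-102386*1/((756 + 299)*T(9, 10)) - 1690178/4691788 = -102386*1/(81*(756 + 299)) - 1690178/4691788 = -102386/(1055*√6561) - 1690178*1/4691788 = -102386/(1055*81) - 845089/2345894 = -102386/85455 - 845089/2345894 = -312403783579/200468371770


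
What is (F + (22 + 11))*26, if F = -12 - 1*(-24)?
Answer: 1170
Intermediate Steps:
F = 12 (F = -12 + 24 = 12)
(F + (22 + 11))*26 = (12 + (22 + 11))*26 = (12 + 33)*26 = 45*26 = 1170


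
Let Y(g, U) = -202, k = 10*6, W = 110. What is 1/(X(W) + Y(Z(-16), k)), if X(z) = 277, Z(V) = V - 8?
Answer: 1/75 ≈ 0.013333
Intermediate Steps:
Z(V) = -8 + V
k = 60
1/(X(W) + Y(Z(-16), k)) = 1/(277 - 202) = 1/75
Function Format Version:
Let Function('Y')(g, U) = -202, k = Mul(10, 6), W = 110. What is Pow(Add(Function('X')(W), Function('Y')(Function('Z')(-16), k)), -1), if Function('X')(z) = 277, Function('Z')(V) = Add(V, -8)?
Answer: Rational(1, 75) ≈ 0.013333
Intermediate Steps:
Function('Z')(V) = Add(-8, V)
k = 60
Pow(Add(Function('X')(W), Function('Y')(Function('Z')(-16), k)), -1) = Pow(Add(277, -202), -1) = Pow(75, -1) = Rational(1, 75)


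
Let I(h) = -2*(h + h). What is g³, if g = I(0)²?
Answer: 0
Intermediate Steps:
I(h) = -4*h
g = 0 (g = (-4*0)² = 0² = 0)
g³ = 0³ = 0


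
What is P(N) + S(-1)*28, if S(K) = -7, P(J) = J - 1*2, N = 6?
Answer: -192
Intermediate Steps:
P(J) = -2 + J (P(J) = J - 2 = -2 + J)
P(N) + S(-1)*28 = (-2 + 6) - 7*28 = 4 - 196 = -192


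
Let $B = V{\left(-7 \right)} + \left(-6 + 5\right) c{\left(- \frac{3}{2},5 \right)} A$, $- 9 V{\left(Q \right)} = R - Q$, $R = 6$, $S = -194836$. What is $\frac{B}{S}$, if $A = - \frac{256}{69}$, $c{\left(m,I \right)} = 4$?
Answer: $- \frac{2773}{40331052} \approx -6.8756 \cdot 10^{-5}$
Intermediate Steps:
$A = - \frac{256}{69}$ ($A = \left(-256\right) \frac{1}{69} = - \frac{256}{69} \approx -3.7101$)
$V{\left(Q \right)} = - \frac{2}{3} + \frac{Q}{9}$ ($V{\left(Q \right)} = - \frac{6 - Q}{9} = - \frac{2}{3} + \frac{Q}{9}$)
$B = \frac{2773}{207}$ ($B = \left(- \frac{2}{3} + \frac{1}{9} \left(-7\right)\right) + \left(-6 + 5\right) 4 \left(- \frac{256}{69}\right) = \left(- \frac{2}{3} - \frac{7}{9}\right) + \left(-1\right) 4 \left(- \frac{256}{69}\right) = - \frac{13}{9} - - \frac{1024}{69} = - \frac{13}{9} + \frac{1024}{69} = \frac{2773}{207} \approx 13.396$)
$\frac{B}{S} = \frac{2773}{207 \left(-194836\right)} = \frac{2773}{207} \left(- \frac{1}{194836}\right) = - \frac{2773}{40331052}$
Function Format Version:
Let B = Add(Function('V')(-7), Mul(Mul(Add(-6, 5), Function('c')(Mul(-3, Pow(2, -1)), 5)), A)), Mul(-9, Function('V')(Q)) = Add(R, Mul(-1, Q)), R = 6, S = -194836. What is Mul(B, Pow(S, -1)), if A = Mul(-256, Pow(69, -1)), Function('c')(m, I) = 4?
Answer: Rational(-2773, 40331052) ≈ -6.8756e-5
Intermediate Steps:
A = Rational(-256, 69) (A = Mul(-256, Rational(1, 69)) = Rational(-256, 69) ≈ -3.7101)
Function('V')(Q) = Add(Rational(-2, 3), Mul(Rational(1, 9), Q)) (Function('V')(Q) = Mul(Rational(-1, 9), Add(6, Mul(-1, Q))) = Add(Rational(-2, 3), Mul(Rational(1, 9), Q)))
B = Rational(2773, 207) (B = Add(Add(Rational(-2, 3), Mul(Rational(1, 9), -7)), Mul(Mul(Add(-6, 5), 4), Rational(-256, 69))) = Add(Add(Rational(-2, 3), Rational(-7, 9)), Mul(Mul(-1, 4), Rational(-256, 69))) = Add(Rational(-13, 9), Mul(-4, Rational(-256, 69))) = Add(Rational(-13, 9), Rational(1024, 69)) = Rational(2773, 207) ≈ 13.396)
Mul(B, Pow(S, -1)) = Mul(Rational(2773, 207), Pow(-194836, -1)) = Mul(Rational(2773, 207), Rational(-1, 194836)) = Rational(-2773, 40331052)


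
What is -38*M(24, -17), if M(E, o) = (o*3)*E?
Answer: 46512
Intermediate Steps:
M(E, o) = 3*E*o (M(E, o) = (3*o)*E = 3*E*o)
-38*M(24, -17) = -114*24*(-17) = -38*(-1224) = 46512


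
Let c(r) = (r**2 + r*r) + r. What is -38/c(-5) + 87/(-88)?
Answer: -7259/3960 ≈ -1.8331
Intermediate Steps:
c(r) = r + 2*r**2 (c(r) = (r**2 + r**2) + r = 2*r**2 + r = r + 2*r**2)
-38/c(-5) + 87/(-88) = -38*(-1/(5*(1 + 2*(-5)))) + 87/(-88) = -38*(-1/(5*(1 - 10))) + 87*(-1/88) = -38/((-5*(-9))) - 87/88 = -38/45 - 87/88 = -7259/3960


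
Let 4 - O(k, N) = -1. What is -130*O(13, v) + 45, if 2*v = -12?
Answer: -605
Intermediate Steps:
v = -6 (v = (1/2)*(-12) = -6)
O(k, N) = 5 (O(k, N) = 4 - 1*(-1) = 4 + 1 = 5)
-130*O(13, v) + 45 = -130*5 + 45 = -650 + 45 = -605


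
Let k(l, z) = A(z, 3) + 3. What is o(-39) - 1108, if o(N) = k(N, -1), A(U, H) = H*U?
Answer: -1108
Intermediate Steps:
k(l, z) = 3 + 3*z (k(l, z) = 3*z + 3 = 3 + 3*z)
o(N) = 0 (o(N) = 3 + 3*(-1) = 3 - 3 = 0)
o(-39) - 1108 = 0 - 1108 = -1108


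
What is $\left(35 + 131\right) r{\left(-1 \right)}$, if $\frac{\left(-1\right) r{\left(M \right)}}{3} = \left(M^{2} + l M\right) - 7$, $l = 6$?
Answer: $5976$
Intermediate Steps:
$r{\left(M \right)} = 21 - 18 M - 3 M^{2}$ ($r{\left(M \right)} = - 3 \left(\left(M^{2} + 6 M\right) - 7\right) = - 3 \left(-7 + M^{2} + 6 M\right) = 21 - 18 M - 3 M^{2}$)
$\left(35 + 131\right) r{\left(-1 \right)} = \left(35 + 131\right) \left(21 - -18 - 3 \left(-1\right)^{2}\right) = 166 \left(21 + 18 - 3\right) = 166 \cdot 36 = 5976$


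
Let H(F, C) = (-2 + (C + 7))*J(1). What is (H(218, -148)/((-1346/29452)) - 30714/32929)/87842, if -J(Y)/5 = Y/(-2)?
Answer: 173335531783/1946685623714 ≈ 0.089041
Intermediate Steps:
J(Y) = 5*Y/2 (J(Y) = -5*Y/(-2) = -5*Y*(-1)/2 = -(-5)*Y/2 = 5*Y/2)
H(F, C) = 25/2 + 5*C/2 (H(F, C) = (-2 + (C + 7))*((5/2)*1) = (-2 + (7 + C))*(5/2) = (5 + C)*(5/2) = 25/2 + 5*C/2)
(H(218, -148)/((-1346/29452)) - 30714/32929)/87842 = ((25/2 + (5/2)*(-148))/((-1346/29452)) - 30714/32929)/87842 = ((25/2 - 370)/((-1346*1/29452)) - 30714*1/32929)*(1/87842) = (-715/(2*(-673/14726)) - 30714/32929)*(1/87842) = (-715/2*(-14726/673) - 30714/32929)*(1/87842) = (5264545/673 - 30714/32929)*(1/87842) = (173335531783/22161217)*(1/87842) = 173335531783/1946685623714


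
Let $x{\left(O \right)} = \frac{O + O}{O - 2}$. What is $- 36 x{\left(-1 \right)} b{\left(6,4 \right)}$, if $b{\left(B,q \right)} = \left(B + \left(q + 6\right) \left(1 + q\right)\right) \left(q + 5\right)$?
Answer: $-12096$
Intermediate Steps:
$b{\left(B,q \right)} = \left(5 + q\right) \left(B + \left(1 + q\right) \left(6 + q\right)\right)$ ($b{\left(B,q \right)} = \left(B + \left(6 + q\right) \left(1 + q\right)\right) \left(5 + q\right) = \left(B + \left(1 + q\right) \left(6 + q\right)\right) \left(5 + q\right) = \left(5 + q\right) \left(B + \left(1 + q\right) \left(6 + q\right)\right)$)
$x{\left(O \right)} = \frac{2 O}{-2 + O}$
$- 36 x{\left(-1 \right)} b{\left(6,4 \right)} = - 36 \cdot 2 \left(-1\right) \frac{1}{-2 - 1} \left(30 + 4^{3} + 5 \cdot 6 + 12 \cdot 4^{2} + 41 \cdot 4 + 6 \cdot 4\right) = - 36 \cdot 2 \left(-1\right) \frac{1}{-3} \left(30 + 64 + 30 + 12 \cdot 16 + 164 + 24\right) = - 36 \cdot 2 \left(-1\right) \left(- \frac{1}{3}\right) \left(30 + 64 + 30 + 192 + 164 + 24\right) = \left(-36\right) \frac{2}{3} \cdot 504 = \left(-24\right) 504 = -12096$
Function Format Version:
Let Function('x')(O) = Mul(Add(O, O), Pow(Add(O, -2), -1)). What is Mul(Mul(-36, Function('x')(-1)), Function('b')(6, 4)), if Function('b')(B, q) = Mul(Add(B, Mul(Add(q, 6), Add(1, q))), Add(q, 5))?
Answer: -12096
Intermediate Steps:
Function('b')(B, q) = Mul(Add(5, q), Add(B, Mul(Add(1, q), Add(6, q)))) (Function('b')(B, q) = Mul(Add(B, Mul(Add(6, q), Add(1, q))), Add(5, q)) = Mul(Add(B, Mul(Add(1, q), Add(6, q))), Add(5, q)) = Mul(Add(5, q), Add(B, Mul(Add(1, q), Add(6, q)))))
Function('x')(O) = Mul(2, O, Pow(Add(-2, O), -1)) (Function('x')(O) = Mul(Mul(2, O), Pow(Add(-2, O), -1)) = Mul(2, O, Pow(Add(-2, O), -1)))
Mul(Mul(-36, Function('x')(-1)), Function('b')(6, 4)) = Mul(Mul(-36, Mul(2, -1, Pow(Add(-2, -1), -1))), Add(30, Pow(4, 3), Mul(5, 6), Mul(12, Pow(4, 2)), Mul(41, 4), Mul(6, 4))) = Mul(Mul(-36, Mul(2, -1, Pow(-3, -1))), Add(30, 64, 30, Mul(12, 16), 164, 24)) = Mul(Mul(-36, Mul(2, -1, Rational(-1, 3))), Add(30, 64, 30, 192, 164, 24)) = Mul(Mul(-36, Rational(2, 3)), 504) = Mul(-24, 504) = -12096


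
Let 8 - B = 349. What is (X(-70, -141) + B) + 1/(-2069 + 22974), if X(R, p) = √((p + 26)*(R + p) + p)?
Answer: -7128604/20905 + 2*√6031 ≈ -185.68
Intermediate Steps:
B = -341 (B = 8 - 1*349 = 8 - 349 = -341)
X(R, p) = √(p + (26 + p)*(R + p)) (X(R, p) = √((26 + p)*(R + p) + p) = √(p + (26 + p)*(R + p)))
(X(-70, -141) + B) + 1/(-2069 + 22974) = (√((-141)² + 26*(-70) + 27*(-141) - 70*(-141)) - 341) + 1/(-2069 + 22974) = (√(19881 - 1820 - 3807 + 9870) - 341) + 1/20905 = (√24124 - 341) + 1/20905 = (2*√6031 - 341) + 1/20905 = (-341 + 2*√6031) + 1/20905 = -7128604/20905 + 2*√6031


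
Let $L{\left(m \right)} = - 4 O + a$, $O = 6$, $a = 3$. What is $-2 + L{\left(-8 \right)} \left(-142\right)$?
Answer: $2980$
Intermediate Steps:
$L{\left(m \right)} = -21$ ($L{\left(m \right)} = \left(-4\right) 6 + 3 = -24 + 3 = -21$)
$-2 + L{\left(-8 \right)} \left(-142\right) = -2 - -2982 = -2 + 2982 = 2980$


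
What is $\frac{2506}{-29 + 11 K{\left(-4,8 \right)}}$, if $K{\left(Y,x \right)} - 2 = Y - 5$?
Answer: $- \frac{1253}{53} \approx -23.642$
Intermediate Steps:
$K{\left(Y,x \right)} = -3 + Y$ ($K{\left(Y,x \right)} = 2 + \left(Y - 5\right) = 2 + \left(-5 + Y\right) = -3 + Y$)
$\frac{2506}{-29 + 11 K{\left(-4,8 \right)}} = \frac{2506}{-29 + 11 \left(-3 - 4\right)} = \frac{2506}{-29 + 11 \left(-7\right)} = \frac{2506}{-29 - 77} = \frac{2506}{-106} = 2506 \left(- \frac{1}{106}\right) = - \frac{1253}{53}$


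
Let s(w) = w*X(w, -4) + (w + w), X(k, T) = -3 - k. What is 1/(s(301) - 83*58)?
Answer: -1/95716 ≈ -1.0448e-5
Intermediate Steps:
s(w) = 2*w + w*(-3 - w) (s(w) = w*(-3 - w) + (w + w) = w*(-3 - w) + 2*w = 2*w + w*(-3 - w))
1/(s(301) - 83*58) = 1/(-1*301*(1 + 301) - 83*58) = 1/(-1*301*302 - 4814) = 1/(-90902 - 4814) = 1/(-95716) = -1/95716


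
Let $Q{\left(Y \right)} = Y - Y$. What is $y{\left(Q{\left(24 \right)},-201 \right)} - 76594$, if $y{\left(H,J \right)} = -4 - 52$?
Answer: $-76650$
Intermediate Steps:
$Q{\left(Y \right)} = 0$
$y{\left(H,J \right)} = -56$ ($y{\left(H,J \right)} = -4 - 52 = -56$)
$y{\left(Q{\left(24 \right)},-201 \right)} - 76594 = -56 - 76594 = -76650$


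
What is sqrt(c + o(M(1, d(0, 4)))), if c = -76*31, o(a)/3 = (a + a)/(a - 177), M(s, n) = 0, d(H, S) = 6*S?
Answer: 2*I*sqrt(589) ≈ 48.539*I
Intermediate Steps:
o(a) = 6*a/(-177 + a) (o(a) = 3*((a + a)/(a - 177)) = 3*((2*a)/(-177 + a)) = 3*(2*a/(-177 + a)) = 6*a/(-177 + a))
c = -2356
sqrt(c + o(M(1, d(0, 4)))) = sqrt(-2356 + 6*0/(-177 + 0)) = sqrt(-2356 + 6*0/(-177)) = sqrt(-2356 + 6*0*(-1/177)) = sqrt(-2356 + 0) = sqrt(-2356) = 2*I*sqrt(589)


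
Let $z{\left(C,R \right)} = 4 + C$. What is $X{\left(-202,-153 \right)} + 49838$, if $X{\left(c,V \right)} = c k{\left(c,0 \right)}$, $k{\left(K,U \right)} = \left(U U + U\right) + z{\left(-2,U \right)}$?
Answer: $49434$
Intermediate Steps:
$k{\left(K,U \right)} = 2 + U + U^{2}$ ($k{\left(K,U \right)} = \left(U U + U\right) + \left(4 - 2\right) = \left(U^{2} + U\right) + 2 = \left(U + U^{2}\right) + 2 = 2 + U + U^{2}$)
$X{\left(c,V \right)} = 2 c$ ($X{\left(c,V \right)} = c \left(2 + 0 + 0^{2}\right) = c \left(2 + 0 + 0\right) = c 2 = 2 c$)
$X{\left(-202,-153 \right)} + 49838 = 2 \left(-202\right) + 49838 = -404 + 49838 = 49434$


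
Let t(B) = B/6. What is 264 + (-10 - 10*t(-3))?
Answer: 259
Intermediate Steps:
t(B) = B/6 (t(B) = B*(⅙) = B/6)
264 + (-10 - 10*t(-3)) = 264 + (-10 - 5*(-3)/3) = 264 + (-10 - 10*(-½)) = 264 + (-10 + 5) = 264 - 5 = 259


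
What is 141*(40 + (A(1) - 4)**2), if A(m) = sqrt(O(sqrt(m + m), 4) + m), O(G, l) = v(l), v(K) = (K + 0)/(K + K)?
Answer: 16215/2 - 564*sqrt(6) ≈ 6726.0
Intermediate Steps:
v(K) = 1/2 (v(K) = K/((2*K)) = K*(1/(2*K)) = 1/2)
O(G, l) = 1/2
A(m) = sqrt(1/2 + m)
141*(40 + (A(1) - 4)**2) = 141*(40 + (sqrt(2 + 4*1)/2 - 4)**2) = 141*(40 + (sqrt(2 + 4)/2 - 4)**2) = 141*(40 + (sqrt(6)/2 - 4)**2) = 141*(40 + (-4 + sqrt(6)/2)**2) = 5640 + 141*(-4 + sqrt(6)/2)**2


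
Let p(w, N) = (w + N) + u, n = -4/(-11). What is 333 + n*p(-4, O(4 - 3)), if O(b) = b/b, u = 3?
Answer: 333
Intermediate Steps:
O(b) = 1
n = 4/11 (n = -4*(-1/11) = 4/11 ≈ 0.36364)
p(w, N) = 3 + N + w (p(w, N) = (w + N) + 3 = (N + w) + 3 = 3 + N + w)
333 + n*p(-4, O(4 - 3)) = 333 + 4*(3 + 1 - 4)/11 = 333 + (4/11)*0 = 333 + 0 = 333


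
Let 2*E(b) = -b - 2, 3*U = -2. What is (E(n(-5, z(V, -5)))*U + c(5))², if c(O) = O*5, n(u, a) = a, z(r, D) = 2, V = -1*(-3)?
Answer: 6241/9 ≈ 693.44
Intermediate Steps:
V = 3
U = -⅔ (U = (⅓)*(-2) = -⅔ ≈ -0.66667)
E(b) = -1 - b/2 (E(b) = (-b - 2)/2 = (-2 - b)/2 = -1 - b/2)
c(O) = 5*O
(E(n(-5, z(V, -5)))*U + c(5))² = ((-1 - ½*2)*(-⅔) + 5*5)² = ((-1 - 1)*(-⅔) + 25)² = (-2*(-⅔) + 25)² = (4/3 + 25)² = (79/3)² = 6241/9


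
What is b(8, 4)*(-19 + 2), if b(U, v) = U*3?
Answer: -408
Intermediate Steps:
b(U, v) = 3*U
b(8, 4)*(-19 + 2) = (3*8)*(-19 + 2) = 24*(-17) = -408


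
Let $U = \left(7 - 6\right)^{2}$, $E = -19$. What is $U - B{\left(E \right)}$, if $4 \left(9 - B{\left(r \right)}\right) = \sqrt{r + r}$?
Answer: $-8 + \frac{i \sqrt{38}}{4} \approx -8.0 + 1.5411 i$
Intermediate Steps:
$U = 1$ ($U = 1^{2} = 1$)
$B{\left(r \right)} = 9 - \frac{\sqrt{2} \sqrt{r}}{4}$ ($B{\left(r \right)} = 9 - \frac{\sqrt{r + r}}{4} = 9 - \frac{\sqrt{2 r}}{4} = 9 - \frac{\sqrt{2} \sqrt{r}}{4}$)
$U - B{\left(E \right)} = 1 - \left(9 - \frac{\sqrt{2} \sqrt{-19}}{4}\right) = 1 - \left(9 - \frac{\sqrt{2} i \sqrt{19}}{4}\right) = 1 - \left(9 - \frac{i \sqrt{38}}{4}\right) = -8 + \frac{i \sqrt{38}}{4}$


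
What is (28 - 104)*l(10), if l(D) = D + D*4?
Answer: -3800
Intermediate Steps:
l(D) = 5*D (l(D) = D + 4*D = 5*D)
(28 - 104)*l(10) = (28 - 104)*(5*10) = -76*50 = -3800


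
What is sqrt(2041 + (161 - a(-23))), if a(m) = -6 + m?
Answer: sqrt(2231) ≈ 47.233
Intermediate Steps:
sqrt(2041 + (161 - a(-23))) = sqrt(2041 + (161 - (-6 - 23))) = sqrt(2041 + (161 - 1*(-29))) = sqrt(2041 + (161 + 29)) = sqrt(2041 + 190) = sqrt(2231)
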